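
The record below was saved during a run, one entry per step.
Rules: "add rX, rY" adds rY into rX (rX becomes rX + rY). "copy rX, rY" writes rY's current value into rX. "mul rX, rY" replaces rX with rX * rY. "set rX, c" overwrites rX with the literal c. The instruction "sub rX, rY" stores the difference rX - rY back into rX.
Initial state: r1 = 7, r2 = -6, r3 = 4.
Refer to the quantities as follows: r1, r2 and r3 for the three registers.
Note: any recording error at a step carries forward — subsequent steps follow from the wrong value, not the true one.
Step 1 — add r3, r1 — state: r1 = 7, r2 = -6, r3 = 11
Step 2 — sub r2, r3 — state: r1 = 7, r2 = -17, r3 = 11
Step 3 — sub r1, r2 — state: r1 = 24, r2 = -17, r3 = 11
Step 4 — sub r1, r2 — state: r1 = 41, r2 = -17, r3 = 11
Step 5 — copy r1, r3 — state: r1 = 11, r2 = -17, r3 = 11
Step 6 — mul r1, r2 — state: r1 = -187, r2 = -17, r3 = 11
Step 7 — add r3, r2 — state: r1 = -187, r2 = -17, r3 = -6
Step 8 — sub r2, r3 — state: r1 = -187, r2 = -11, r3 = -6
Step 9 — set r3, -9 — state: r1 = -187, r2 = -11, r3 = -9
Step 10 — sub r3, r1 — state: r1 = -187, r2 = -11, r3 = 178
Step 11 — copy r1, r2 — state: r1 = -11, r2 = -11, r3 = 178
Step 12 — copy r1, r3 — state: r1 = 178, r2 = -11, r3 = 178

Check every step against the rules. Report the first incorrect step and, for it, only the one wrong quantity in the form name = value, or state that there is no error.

step 1: r3 = 4 + 7 = 11 -> matches
step 2: r2 = -6 - 11 = -17 -> exactly as logged
step 3: r1 = 7 - -17 = 24 -> consistent with the record
step 4: r1 = 24 - -17 = 41 -> in agreement
step 5: r1 = 11 -> checks out
step 6: r1 = 11 * -17 = -187 -> no discrepancy
step 7: r3 = 11 + -17 = -6 -> no discrepancy
step 8: r2 = -17 - -6 = -11 -> agrees with the record
step 9: r3 = -9 -> matches
step 10: r3 = -9 - -187 = 178 -> consistent with the record
step 11: r1 = -11 -> agrees with the record
step 12: r1 = 178 -> no discrepancy
All entries verified; no error found.

no error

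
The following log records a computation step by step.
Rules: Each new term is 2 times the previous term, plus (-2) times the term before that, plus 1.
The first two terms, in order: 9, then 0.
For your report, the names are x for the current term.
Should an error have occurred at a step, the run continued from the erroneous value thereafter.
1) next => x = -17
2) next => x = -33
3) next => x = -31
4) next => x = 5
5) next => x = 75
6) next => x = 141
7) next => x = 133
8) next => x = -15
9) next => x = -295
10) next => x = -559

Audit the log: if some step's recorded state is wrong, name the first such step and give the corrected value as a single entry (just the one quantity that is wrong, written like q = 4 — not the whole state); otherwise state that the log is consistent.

Recomputing the run from the initial state:
step 1: x = -17
step 2: x = -33
step 3: x = -31
step 4: x = 5
step 5: x = 73
step 6: x = 137
step 7: x = 129
step 8: x = -15
step 9: x = -287
step 10: x = -543
The first disagreement with the log is at step 5, where the value should be x = 73.

step 5, x = 73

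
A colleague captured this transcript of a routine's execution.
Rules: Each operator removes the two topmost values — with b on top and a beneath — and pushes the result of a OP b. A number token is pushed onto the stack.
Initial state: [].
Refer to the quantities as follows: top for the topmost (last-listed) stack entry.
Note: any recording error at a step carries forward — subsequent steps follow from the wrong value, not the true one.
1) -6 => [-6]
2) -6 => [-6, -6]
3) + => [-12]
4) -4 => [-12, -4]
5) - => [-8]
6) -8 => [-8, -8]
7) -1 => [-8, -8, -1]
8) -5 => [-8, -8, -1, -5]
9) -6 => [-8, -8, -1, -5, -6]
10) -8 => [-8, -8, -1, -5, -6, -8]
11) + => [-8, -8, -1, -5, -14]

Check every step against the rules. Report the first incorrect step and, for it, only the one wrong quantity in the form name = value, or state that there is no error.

no error

Recomputing the run from the initial state:
step 1: [-6]
step 2: [-6, -6]
step 3: [-12]
step 4: [-12, -4]
step 5: [-8]
step 6: [-8, -8]
step 7: [-8, -8, -1]
step 8: [-8, -8, -1, -5]
step 9: [-8, -8, -1, -5, -6]
step 10: [-8, -8, -1, -5, -6, -8]
step 11: [-8, -8, -1, -5, -14]
This matches the transcript at every step.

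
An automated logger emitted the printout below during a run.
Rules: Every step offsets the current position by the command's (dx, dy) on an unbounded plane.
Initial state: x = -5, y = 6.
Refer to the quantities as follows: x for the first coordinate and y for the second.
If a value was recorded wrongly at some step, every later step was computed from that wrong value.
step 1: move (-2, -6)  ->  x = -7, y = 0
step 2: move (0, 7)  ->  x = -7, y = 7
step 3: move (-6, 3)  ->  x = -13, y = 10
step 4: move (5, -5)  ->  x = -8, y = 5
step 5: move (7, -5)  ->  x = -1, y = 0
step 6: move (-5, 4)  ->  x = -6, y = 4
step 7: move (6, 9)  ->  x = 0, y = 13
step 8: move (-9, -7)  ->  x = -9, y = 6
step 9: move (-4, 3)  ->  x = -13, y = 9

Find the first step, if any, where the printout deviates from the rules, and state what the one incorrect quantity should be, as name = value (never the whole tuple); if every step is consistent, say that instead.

no error

step 1: x = -5 + (-2) = -7, y = 6 + (-6) = 0 -> verified
step 2: x = -7 + (0) = -7, y = 0 + (7) = 7 -> checks out
step 3: x = -7 + (-6) = -13, y = 7 + (3) = 10 -> no discrepancy
step 4: x = -13 + (5) = -8, y = 10 + (-5) = 5 -> exactly as logged
step 5: x = -8 + (7) = -1, y = 5 + (-5) = 0 -> matches
step 6: x = -1 + (-5) = -6, y = 0 + (4) = 4 -> confirmed correct
step 7: x = -6 + (6) = 0, y = 4 + (9) = 13 -> confirmed correct
step 8: x = 0 + (-9) = -9, y = 13 + (-7) = 6 -> checks out
step 9: x = -9 + (-4) = -13, y = 6 + (3) = 9 -> matches
No step deviates from the rules.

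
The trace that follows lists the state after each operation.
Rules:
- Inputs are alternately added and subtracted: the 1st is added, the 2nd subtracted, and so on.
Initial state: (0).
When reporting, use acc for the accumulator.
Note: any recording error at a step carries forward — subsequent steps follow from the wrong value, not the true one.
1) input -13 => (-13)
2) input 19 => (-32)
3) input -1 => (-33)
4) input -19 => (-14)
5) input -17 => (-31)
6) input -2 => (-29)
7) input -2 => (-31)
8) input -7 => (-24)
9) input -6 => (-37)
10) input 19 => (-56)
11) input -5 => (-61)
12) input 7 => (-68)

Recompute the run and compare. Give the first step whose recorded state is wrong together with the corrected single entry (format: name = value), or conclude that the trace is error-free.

Recomputing the run from the initial state:
step 1: acc = -13
step 2: acc = -32
step 3: acc = -33
step 4: acc = -14
step 5: acc = -31
step 6: acc = -29
step 7: acc = -31
step 8: acc = -24
step 9: acc = -30
step 10: acc = -49
step 11: acc = -54
step 12: acc = -61
The first disagreement with the trace is at step 9, where the value should be acc = -30.

step 9, acc = -30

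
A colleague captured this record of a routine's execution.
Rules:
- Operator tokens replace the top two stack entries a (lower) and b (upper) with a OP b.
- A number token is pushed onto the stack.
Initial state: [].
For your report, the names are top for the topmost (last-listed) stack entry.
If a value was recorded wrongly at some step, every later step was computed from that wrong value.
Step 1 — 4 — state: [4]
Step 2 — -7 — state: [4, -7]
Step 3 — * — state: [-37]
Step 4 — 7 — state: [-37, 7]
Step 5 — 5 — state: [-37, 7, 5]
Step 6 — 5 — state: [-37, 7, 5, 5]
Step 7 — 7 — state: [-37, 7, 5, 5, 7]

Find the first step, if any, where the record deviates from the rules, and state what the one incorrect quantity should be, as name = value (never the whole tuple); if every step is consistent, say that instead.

Recomputing the run from the initial state:
step 1: [4]
step 2: [4, -7]
step 3: [-28]
step 4: [-28, 7]
step 5: [-28, 7, 5]
step 6: [-28, 7, 5, 5]
step 7: [-28, 7, 5, 5, 7]
The first disagreement with the record is at step 3, where the value should be top = -28.

step 3, top = -28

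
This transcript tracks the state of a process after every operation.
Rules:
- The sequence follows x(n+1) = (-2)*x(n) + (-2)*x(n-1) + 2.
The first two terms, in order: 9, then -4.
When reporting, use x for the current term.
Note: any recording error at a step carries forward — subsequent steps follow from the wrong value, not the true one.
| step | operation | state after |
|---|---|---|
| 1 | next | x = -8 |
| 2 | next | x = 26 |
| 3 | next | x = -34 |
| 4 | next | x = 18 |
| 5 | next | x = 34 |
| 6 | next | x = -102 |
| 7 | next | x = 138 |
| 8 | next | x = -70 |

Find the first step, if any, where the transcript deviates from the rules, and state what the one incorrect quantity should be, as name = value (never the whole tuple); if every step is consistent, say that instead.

step 1: x = -2*(-4) + (-2)*(9) + (2) = -8 -> verified
step 2: x = -2*(-8) + (-2)*(-4) + (2) = 26 -> agrees with the transcript
step 3: x = -2*(26) + (-2)*(-8) + (2) = -34 -> agrees with the transcript
step 4: x = -2*(-34) + (-2)*(26) + (2) = 18 -> no discrepancy
step 5: x = -2*(18) + (-2)*(-34) + (2) = 34 -> agrees with the transcript
step 6: x = -2*(34) + (-2)*(18) + (2) = -102 -> in agreement
step 7: x = -2*(-102) + (-2)*(34) + (2) = 138 -> exactly as logged
step 8: x = -2*(138) + (-2)*(-102) + (2) = -70 -> same as recorded
No step deviates from the rules.

no error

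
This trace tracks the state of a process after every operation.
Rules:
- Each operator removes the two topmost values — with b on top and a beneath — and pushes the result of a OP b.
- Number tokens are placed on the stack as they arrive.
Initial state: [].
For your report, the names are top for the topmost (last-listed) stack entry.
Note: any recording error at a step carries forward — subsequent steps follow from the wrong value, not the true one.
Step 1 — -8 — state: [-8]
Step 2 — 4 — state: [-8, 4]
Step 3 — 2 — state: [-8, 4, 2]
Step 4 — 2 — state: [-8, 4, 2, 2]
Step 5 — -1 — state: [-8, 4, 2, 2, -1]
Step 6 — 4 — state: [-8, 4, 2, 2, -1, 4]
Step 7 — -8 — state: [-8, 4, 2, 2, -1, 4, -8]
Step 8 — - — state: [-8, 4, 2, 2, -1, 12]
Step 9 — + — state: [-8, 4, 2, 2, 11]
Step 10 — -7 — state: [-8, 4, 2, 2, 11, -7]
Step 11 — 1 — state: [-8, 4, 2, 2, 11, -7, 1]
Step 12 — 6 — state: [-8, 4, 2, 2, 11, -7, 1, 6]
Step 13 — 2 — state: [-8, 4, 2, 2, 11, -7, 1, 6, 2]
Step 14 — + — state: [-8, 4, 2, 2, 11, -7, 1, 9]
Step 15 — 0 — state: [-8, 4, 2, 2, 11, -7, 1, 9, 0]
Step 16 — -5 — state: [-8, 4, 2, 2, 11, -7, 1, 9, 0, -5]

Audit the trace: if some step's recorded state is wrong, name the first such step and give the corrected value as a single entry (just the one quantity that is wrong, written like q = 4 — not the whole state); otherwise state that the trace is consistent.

Recomputing the run from the initial state:
step 1: [-8]
step 2: [-8, 4]
step 3: [-8, 4, 2]
step 4: [-8, 4, 2, 2]
step 5: [-8, 4, 2, 2, -1]
step 6: [-8, 4, 2, 2, -1, 4]
step 7: [-8, 4, 2, 2, -1, 4, -8]
step 8: [-8, 4, 2, 2, -1, 12]
step 9: [-8, 4, 2, 2, 11]
step 10: [-8, 4, 2, 2, 11, -7]
step 11: [-8, 4, 2, 2, 11, -7, 1]
step 12: [-8, 4, 2, 2, 11, -7, 1, 6]
step 13: [-8, 4, 2, 2, 11, -7, 1, 6, 2]
step 14: [-8, 4, 2, 2, 11, -7, 1, 8]
step 15: [-8, 4, 2, 2, 11, -7, 1, 8, 0]
step 16: [-8, 4, 2, 2, 11, -7, 1, 8, 0, -5]
The first disagreement with the trace is at step 14, where the value should be top = 8.

step 14, top = 8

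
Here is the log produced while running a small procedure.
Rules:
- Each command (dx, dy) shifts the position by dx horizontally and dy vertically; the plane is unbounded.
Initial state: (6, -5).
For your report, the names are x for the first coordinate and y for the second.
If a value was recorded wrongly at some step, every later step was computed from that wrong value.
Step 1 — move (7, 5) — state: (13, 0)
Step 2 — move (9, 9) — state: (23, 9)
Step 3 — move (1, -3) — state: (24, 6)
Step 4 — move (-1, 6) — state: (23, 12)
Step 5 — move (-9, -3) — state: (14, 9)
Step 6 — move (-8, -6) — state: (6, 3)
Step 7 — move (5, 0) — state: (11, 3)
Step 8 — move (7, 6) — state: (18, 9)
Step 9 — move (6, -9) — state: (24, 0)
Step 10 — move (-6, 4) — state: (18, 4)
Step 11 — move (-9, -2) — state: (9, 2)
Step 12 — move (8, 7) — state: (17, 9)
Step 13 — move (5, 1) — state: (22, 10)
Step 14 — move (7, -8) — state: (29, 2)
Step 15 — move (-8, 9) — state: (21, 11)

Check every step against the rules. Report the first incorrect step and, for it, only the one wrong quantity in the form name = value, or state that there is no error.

step 2, x = 22

Recomputing the run from the initial state:
step 1: x = 13, y = 0
step 2: x = 22, y = 9
step 3: x = 23, y = 6
step 4: x = 22, y = 12
step 5: x = 13, y = 9
step 6: x = 5, y = 3
step 7: x = 10, y = 3
step 8: x = 17, y = 9
step 9: x = 23, y = 0
step 10: x = 17, y = 4
step 11: x = 8, y = 2
step 12: x = 16, y = 9
step 13: x = 21, y = 10
step 14: x = 28, y = 2
step 15: x = 20, y = 11
The first disagreement with the log is at step 2, where the value should be x = 22.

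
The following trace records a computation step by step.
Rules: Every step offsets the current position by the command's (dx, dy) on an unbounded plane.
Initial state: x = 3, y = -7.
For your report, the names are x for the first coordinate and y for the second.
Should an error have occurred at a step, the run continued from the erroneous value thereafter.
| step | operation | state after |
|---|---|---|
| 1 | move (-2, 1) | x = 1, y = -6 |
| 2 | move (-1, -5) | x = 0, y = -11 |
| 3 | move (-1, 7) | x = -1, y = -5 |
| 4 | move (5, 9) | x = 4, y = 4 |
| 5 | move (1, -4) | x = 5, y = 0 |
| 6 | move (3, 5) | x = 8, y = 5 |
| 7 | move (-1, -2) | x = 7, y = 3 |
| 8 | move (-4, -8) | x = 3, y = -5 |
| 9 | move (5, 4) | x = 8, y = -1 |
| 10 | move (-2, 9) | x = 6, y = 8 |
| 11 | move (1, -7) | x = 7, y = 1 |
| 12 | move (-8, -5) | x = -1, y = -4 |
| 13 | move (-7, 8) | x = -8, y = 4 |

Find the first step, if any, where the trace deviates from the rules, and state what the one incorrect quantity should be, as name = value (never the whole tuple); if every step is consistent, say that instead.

step 3, y = -4

Step 1: x = 3 + (-2) = 1, y = -7 + (1) = -6 — no discrepancy.
Step 2: x = 1 + (-1) = 0, y = -6 + (-5) = -11 — confirmed correct.
Step 3: x = 0 + (-1) = -1, y = -11 + (7) = -4 — this is not what the trace shows.
Step 3 is the first one off; corrected, y = -4.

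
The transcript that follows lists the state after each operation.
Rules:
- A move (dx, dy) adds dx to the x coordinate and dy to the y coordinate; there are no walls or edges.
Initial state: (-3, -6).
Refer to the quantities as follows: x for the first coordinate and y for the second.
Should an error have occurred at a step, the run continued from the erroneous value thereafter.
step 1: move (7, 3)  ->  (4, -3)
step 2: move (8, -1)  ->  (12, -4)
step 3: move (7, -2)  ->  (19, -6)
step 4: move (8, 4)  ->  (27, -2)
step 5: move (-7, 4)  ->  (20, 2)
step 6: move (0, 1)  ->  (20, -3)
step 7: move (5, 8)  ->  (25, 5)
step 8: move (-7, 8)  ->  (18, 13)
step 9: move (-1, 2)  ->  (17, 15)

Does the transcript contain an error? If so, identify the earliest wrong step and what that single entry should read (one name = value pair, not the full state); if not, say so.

1. x = -3 + (7) = 4, y = -6 + (3) = -3 (agrees with the transcript)
2. x = 4 + (8) = 12, y = -3 + (-1) = -4 (confirmed correct)
3. x = 12 + (7) = 19, y = -4 + (-2) = -6 (consistent with the transcript)
4. x = 19 + (8) = 27, y = -6 + (4) = -2 (no discrepancy)
5. x = 27 + (-7) = 20, y = -2 + (4) = 2 (matches)
6. x = 20 + (0) = 20, y = 2 + (1) = 3 (a discrepancy with the transcript)
Conclusion: step 6 carries the first error; the entry should be y = 3.

step 6, y = 3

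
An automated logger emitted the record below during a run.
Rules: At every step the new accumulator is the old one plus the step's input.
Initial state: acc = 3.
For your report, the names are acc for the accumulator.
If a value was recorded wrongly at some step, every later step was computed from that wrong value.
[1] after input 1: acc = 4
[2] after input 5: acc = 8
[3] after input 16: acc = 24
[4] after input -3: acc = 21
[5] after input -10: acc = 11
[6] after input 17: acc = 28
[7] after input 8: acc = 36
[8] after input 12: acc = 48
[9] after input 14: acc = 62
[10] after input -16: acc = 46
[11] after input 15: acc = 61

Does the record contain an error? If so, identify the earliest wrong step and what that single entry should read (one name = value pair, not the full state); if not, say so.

step 2, acc = 9

step 1: acc = 3 + 1 = 4 -> exactly as logged
step 2: acc = 4 + 5 = 9 -> the record disagrees here
The earliest wrong entry is at step 2: it should read acc = 9.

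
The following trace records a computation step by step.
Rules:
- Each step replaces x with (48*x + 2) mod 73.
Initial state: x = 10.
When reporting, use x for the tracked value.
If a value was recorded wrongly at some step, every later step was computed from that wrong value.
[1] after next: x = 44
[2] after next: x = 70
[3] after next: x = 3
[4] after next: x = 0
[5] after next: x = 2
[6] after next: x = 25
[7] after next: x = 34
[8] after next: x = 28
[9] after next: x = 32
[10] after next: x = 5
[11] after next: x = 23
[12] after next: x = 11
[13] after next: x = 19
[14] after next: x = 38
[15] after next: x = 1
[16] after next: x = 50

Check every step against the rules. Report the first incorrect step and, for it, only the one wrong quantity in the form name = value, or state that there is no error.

step 3, x = 4

step 1: x = (48*10 + 2) mod 73 = 44 -> same as recorded
step 2: x = (48*44 + 2) mod 73 = 70 -> checks out
step 3: x = (48*70 + 2) mod 73 = 4 -> the recorded entry deviates here
First incorrect step: 3; the correct value is x = 4.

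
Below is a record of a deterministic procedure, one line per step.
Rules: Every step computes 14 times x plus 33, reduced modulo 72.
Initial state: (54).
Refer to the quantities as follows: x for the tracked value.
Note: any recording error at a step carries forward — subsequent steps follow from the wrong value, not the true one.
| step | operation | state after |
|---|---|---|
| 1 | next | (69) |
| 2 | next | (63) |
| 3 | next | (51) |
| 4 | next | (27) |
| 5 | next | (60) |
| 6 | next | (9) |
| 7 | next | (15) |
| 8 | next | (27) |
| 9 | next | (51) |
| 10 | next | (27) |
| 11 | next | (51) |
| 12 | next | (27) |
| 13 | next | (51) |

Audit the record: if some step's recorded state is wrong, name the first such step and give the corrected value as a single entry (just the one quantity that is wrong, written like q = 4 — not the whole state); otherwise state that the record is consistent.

step 5, x = 51

1. x = (14*54 + 33) mod 72 = 69 (checks out)
2. x = (14*69 + 33) mod 72 = 63 (exactly as logged)
3. x = (14*63 + 33) mod 72 = 51 (consistent with the record)
4. x = (14*51 + 33) mod 72 = 27 (exactly as logged)
5. x = (14*27 + 33) mod 72 = 51 (the record disagrees here)
First deviation found at step 5; the corrected entry is x = 51.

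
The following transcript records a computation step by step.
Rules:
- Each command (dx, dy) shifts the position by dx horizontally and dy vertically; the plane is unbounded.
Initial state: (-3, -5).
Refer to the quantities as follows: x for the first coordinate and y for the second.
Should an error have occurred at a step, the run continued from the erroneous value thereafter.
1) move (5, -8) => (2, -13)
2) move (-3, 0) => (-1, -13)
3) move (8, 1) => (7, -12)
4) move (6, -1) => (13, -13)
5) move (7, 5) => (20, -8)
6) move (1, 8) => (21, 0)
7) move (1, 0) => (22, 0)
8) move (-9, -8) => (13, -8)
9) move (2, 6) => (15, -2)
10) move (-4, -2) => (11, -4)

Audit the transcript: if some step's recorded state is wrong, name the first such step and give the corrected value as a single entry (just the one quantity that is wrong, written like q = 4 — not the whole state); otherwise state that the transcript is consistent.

Recomputing the run from the initial state:
step 1: x = 2, y = -13
step 2: x = -1, y = -13
step 3: x = 7, y = -12
step 4: x = 13, y = -13
step 5: x = 20, y = -8
step 6: x = 21, y = 0
step 7: x = 22, y = 0
step 8: x = 13, y = -8
step 9: x = 15, y = -2
step 10: x = 11, y = -4
This matches the transcript at every step.

no error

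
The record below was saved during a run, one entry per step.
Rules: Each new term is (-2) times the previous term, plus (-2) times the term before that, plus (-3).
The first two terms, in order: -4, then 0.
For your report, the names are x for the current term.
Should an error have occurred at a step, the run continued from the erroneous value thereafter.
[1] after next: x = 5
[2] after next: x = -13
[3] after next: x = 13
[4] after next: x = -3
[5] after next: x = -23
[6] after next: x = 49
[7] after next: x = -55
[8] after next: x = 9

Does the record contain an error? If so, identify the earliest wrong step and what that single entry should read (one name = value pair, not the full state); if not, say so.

Recomputing the run from the initial state:
step 1: x = 5
step 2: x = -13
step 3: x = 13
step 4: x = -3
step 5: x = -23
step 6: x = 49
step 7: x = -55
step 8: x = 9
This matches the record at every step.

no error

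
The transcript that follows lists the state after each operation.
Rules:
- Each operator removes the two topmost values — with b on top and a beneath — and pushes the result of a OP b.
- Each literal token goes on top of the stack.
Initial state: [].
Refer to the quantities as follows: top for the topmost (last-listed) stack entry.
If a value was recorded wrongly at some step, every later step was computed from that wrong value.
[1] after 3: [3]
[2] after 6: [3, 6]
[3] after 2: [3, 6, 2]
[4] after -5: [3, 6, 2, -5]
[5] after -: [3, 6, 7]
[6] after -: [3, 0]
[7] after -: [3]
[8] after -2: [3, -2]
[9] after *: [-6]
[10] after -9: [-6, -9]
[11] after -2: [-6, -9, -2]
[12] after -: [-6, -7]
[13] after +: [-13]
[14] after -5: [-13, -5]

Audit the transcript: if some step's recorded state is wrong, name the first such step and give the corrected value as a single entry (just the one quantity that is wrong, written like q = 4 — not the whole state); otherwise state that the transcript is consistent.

1. push 3: top = 3 (no discrepancy)
2. push 6: top = 6 (matches)
3. push 2: top = 2 (confirmed correct)
4. push -5: top = -5 (same as recorded)
5. 2 - -5 = 7 (in agreement)
6. 6 - 7 = -1 (the transcript has a different value)
Conclusion: step 6 carries the first error; the entry should be top = -1.

step 6, top = -1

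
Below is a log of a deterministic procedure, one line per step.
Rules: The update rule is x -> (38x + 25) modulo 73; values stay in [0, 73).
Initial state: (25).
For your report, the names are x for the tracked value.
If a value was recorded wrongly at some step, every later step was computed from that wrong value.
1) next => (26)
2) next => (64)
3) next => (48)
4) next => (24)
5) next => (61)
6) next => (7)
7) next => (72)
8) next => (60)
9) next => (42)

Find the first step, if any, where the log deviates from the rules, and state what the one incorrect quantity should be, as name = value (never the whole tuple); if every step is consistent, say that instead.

no error

Recomputing the run from the initial state:
step 1: x = 26
step 2: x = 64
step 3: x = 48
step 4: x = 24
step 5: x = 61
step 6: x = 7
step 7: x = 72
step 8: x = 60
step 9: x = 42
This matches the log at every step.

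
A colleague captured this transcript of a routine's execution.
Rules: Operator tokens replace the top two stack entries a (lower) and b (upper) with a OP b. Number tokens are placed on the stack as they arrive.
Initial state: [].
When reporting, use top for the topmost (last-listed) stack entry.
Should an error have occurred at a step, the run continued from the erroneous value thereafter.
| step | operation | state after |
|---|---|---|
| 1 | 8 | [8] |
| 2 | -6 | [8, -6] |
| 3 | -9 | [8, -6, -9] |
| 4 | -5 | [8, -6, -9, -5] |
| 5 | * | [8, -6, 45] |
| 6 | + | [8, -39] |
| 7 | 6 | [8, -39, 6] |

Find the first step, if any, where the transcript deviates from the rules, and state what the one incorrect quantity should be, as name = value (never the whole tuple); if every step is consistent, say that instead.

Recomputing the run from the initial state:
step 1: [8]
step 2: [8, -6]
step 3: [8, -6, -9]
step 4: [8, -6, -9, -5]
step 5: [8, -6, 45]
step 6: [8, 39]
step 7: [8, 39, 6]
The first disagreement with the transcript is at step 6, where the value should be top = 39.

step 6, top = 39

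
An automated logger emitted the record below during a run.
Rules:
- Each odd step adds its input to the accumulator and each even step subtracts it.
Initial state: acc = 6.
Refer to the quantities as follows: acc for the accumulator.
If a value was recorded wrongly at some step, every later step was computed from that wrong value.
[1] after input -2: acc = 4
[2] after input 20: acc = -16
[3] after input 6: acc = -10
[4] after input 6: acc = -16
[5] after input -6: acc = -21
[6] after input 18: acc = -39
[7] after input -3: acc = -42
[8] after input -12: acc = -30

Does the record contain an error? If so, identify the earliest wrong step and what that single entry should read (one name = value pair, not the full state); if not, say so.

Recomputing the run from the initial state:
step 1: acc = 4
step 2: acc = -16
step 3: acc = -10
step 4: acc = -16
step 5: acc = -22
step 6: acc = -40
step 7: acc = -43
step 8: acc = -31
The first disagreement with the record is at step 5, where the value should be acc = -22.

step 5, acc = -22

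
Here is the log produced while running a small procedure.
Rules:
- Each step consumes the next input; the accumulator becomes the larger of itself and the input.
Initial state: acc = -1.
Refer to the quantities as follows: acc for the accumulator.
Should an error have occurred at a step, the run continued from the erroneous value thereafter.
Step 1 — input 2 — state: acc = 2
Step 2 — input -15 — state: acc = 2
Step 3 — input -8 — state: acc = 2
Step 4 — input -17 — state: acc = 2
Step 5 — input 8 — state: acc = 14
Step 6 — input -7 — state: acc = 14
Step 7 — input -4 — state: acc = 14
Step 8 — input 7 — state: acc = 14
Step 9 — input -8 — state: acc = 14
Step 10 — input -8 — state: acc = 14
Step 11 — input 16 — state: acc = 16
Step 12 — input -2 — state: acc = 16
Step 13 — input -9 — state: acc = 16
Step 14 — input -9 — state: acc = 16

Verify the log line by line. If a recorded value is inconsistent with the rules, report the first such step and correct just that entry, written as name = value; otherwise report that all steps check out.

1. acc = max(-1, 2) = 2 (no discrepancy)
2. acc = max(2, -15) = 2 (no discrepancy)
3. acc = max(2, -8) = 2 (verified)
4. acc = max(2, -17) = 2 (matches)
5. acc = max(2, 8) = 8 (first mismatch against the log)
So the first discrepancy is step 5, where the right value is acc = 8.

step 5, acc = 8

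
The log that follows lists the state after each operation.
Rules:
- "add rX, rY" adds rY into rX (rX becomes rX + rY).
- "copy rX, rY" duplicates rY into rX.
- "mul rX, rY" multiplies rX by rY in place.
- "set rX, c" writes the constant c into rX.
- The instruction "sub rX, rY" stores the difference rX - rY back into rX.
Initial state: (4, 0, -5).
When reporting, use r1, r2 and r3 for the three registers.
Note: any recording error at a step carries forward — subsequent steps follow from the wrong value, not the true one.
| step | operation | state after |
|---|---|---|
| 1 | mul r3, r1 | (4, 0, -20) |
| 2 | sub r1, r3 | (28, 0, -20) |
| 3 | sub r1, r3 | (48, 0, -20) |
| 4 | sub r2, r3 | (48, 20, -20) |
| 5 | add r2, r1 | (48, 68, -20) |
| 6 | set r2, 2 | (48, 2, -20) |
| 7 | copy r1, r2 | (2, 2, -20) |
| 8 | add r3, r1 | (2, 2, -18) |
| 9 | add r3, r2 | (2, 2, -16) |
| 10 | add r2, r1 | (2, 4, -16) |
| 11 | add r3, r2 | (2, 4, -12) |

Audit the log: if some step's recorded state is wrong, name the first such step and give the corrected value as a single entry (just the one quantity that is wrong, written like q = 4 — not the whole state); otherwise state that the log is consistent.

step 1: r3 = -5 * 4 = -20 -> in agreement
step 2: r1 = 4 - -20 = 24 -> first mismatch against the log
The earliest wrong entry is at step 2: it should read r1 = 24.

step 2, r1 = 24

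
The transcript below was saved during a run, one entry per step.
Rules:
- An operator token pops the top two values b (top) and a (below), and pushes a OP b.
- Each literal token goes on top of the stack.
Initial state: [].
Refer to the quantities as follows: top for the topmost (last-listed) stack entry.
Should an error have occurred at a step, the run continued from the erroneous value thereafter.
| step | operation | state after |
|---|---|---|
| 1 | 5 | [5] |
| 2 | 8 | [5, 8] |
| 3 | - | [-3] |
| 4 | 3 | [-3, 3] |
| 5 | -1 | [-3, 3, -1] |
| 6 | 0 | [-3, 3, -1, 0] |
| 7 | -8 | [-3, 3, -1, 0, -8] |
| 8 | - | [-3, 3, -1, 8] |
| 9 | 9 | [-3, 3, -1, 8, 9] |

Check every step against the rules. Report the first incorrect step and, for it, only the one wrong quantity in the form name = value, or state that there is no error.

step 1: push 5: top = 5 -> confirmed correct
step 2: push 8: top = 8 -> checks out
step 3: 5 - 8 = -3 -> consistent with the transcript
step 4: push 3: top = 3 -> verified
step 5: push -1: top = -1 -> checks out
step 6: push 0: top = 0 -> consistent with the transcript
step 7: push -8: top = -8 -> no discrepancy
step 8: 0 - -8 = 8 -> verified
step 9: push 9: top = 9 -> verified
No step deviates from the rules.

no error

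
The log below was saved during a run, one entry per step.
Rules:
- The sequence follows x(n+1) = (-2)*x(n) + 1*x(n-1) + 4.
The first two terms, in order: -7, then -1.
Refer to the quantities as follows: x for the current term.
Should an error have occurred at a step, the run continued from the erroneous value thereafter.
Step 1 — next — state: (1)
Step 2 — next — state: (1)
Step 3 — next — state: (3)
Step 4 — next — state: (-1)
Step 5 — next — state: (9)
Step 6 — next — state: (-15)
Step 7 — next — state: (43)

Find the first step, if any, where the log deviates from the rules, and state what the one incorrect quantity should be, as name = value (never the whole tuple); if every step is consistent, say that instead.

1. x = -2*(-1) + (1)*(-7) + (4) = -1 (first mismatch against the log)
First deviation found at step 1; the corrected entry is x = -1.

step 1, x = -1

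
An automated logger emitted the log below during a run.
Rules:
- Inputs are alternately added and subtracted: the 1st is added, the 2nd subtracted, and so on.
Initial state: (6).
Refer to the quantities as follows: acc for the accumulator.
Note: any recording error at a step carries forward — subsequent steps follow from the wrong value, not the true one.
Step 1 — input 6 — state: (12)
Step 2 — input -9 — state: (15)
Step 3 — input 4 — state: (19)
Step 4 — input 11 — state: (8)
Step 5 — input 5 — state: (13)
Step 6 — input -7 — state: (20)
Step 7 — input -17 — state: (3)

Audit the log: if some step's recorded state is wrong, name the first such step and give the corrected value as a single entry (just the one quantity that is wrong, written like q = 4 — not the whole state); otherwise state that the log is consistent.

step 2, acc = 21

step 1: acc = 6 + 6 = 12 -> in agreement
step 2: acc = 12 - -9 = 21 -> this is not what the log shows
Step 2 is the first one off; corrected, acc = 21.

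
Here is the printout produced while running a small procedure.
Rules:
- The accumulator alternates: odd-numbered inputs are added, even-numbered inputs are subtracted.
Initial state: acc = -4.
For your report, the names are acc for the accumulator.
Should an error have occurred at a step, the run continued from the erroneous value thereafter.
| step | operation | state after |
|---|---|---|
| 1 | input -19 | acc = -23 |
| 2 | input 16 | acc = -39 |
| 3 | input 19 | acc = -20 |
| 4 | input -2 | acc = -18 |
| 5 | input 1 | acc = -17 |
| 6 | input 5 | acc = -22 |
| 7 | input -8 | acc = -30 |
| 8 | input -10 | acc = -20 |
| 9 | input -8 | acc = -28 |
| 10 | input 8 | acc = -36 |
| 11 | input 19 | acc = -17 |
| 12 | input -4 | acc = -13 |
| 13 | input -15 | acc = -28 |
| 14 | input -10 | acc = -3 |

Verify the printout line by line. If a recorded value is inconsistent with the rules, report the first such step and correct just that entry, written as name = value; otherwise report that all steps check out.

Recomputing the run from the initial state:
step 1: acc = -23
step 2: acc = -39
step 3: acc = -20
step 4: acc = -18
step 5: acc = -17
step 6: acc = -22
step 7: acc = -30
step 8: acc = -20
step 9: acc = -28
step 10: acc = -36
step 11: acc = -17
step 12: acc = -13
step 13: acc = -28
step 14: acc = -18
The first disagreement with the printout is at step 14, where the value should be acc = -18.

step 14, acc = -18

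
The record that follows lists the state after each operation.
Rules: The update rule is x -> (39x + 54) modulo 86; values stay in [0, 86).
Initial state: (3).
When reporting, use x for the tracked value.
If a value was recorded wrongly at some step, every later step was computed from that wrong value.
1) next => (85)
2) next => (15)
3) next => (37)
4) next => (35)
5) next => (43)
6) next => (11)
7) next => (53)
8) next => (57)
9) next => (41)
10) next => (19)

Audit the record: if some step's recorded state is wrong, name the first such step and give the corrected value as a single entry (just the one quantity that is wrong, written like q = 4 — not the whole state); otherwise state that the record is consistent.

Recomputing the run from the initial state:
step 1: x = 85
step 2: x = 15
step 3: x = 37
step 4: x = 35
step 5: x = 43
step 6: x = 11
step 7: x = 53
step 8: x = 57
step 9: x = 41
step 10: x = 19
This matches the record at every step.

no error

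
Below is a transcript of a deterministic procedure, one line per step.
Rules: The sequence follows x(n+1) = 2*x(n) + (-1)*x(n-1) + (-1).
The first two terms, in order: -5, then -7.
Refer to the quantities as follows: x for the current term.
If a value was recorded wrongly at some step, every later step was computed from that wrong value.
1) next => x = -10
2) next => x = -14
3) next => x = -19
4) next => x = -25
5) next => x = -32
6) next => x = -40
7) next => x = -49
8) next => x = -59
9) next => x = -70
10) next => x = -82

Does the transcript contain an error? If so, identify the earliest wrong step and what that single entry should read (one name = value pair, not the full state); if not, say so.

no error

Step 1: x = 2*(-7) + (-1)*(-5) + (-1) = -10 — matches.
Step 2: x = 2*(-10) + (-1)*(-7) + (-1) = -14 — verified.
Step 3: x = 2*(-14) + (-1)*(-10) + (-1) = -19 — checks out.
Step 4: x = 2*(-19) + (-1)*(-14) + (-1) = -25 — no discrepancy.
Step 5: x = 2*(-25) + (-1)*(-19) + (-1) = -32 — same as recorded.
Step 6: x = 2*(-32) + (-1)*(-25) + (-1) = -40 — confirmed correct.
Step 7: x = 2*(-40) + (-1)*(-32) + (-1) = -49 — same as recorded.
Step 8: x = 2*(-49) + (-1)*(-40) + (-1) = -59 — checks out.
Step 9: x = 2*(-59) + (-1)*(-49) + (-1) = -70 — no discrepancy.
Step 10: x = 2*(-70) + (-1)*(-59) + (-1) = -82 — consistent with the transcript.
The recomputation confirms every line.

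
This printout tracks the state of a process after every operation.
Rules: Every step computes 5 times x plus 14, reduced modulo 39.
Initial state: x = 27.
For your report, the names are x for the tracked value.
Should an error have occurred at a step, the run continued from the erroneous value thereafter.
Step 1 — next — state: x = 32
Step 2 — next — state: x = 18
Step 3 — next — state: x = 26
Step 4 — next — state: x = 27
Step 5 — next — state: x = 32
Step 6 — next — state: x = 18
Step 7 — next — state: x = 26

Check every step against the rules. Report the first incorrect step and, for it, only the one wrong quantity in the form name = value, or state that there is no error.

no error

Recomputing the run from the initial state:
step 1: x = 32
step 2: x = 18
step 3: x = 26
step 4: x = 27
step 5: x = 32
step 6: x = 18
step 7: x = 26
This matches the printout at every step.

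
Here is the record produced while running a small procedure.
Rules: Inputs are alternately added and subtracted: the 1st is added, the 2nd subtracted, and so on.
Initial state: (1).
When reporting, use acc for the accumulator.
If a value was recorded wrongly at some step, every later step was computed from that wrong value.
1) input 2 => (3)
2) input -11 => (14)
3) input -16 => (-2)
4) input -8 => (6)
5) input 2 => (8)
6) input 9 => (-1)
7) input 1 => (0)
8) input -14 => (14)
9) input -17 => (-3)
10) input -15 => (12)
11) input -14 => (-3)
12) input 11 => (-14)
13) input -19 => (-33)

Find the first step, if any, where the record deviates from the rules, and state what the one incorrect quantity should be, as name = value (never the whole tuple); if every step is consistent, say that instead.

Recomputing the run from the initial state:
step 1: acc = 3
step 2: acc = 14
step 3: acc = -2
step 4: acc = 6
step 5: acc = 8
step 6: acc = -1
step 7: acc = 0
step 8: acc = 14
step 9: acc = -3
step 10: acc = 12
step 11: acc = -2
step 12: acc = -13
step 13: acc = -32
The first disagreement with the record is at step 11, where the value should be acc = -2.

step 11, acc = -2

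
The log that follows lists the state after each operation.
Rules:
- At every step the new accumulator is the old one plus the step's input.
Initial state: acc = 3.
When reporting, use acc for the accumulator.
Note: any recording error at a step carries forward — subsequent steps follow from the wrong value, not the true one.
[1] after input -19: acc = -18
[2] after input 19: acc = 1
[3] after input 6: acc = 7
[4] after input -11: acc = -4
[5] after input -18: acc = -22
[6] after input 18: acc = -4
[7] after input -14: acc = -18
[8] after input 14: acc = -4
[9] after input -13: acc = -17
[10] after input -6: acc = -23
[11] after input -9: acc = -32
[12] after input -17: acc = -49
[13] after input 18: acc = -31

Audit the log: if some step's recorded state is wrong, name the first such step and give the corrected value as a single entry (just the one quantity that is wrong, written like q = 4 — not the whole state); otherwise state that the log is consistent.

1. acc = 3 + -19 = -16 (first mismatch against the log)
The audit stops at step 1: the recorded entry is wrong and should be acc = -16.

step 1, acc = -16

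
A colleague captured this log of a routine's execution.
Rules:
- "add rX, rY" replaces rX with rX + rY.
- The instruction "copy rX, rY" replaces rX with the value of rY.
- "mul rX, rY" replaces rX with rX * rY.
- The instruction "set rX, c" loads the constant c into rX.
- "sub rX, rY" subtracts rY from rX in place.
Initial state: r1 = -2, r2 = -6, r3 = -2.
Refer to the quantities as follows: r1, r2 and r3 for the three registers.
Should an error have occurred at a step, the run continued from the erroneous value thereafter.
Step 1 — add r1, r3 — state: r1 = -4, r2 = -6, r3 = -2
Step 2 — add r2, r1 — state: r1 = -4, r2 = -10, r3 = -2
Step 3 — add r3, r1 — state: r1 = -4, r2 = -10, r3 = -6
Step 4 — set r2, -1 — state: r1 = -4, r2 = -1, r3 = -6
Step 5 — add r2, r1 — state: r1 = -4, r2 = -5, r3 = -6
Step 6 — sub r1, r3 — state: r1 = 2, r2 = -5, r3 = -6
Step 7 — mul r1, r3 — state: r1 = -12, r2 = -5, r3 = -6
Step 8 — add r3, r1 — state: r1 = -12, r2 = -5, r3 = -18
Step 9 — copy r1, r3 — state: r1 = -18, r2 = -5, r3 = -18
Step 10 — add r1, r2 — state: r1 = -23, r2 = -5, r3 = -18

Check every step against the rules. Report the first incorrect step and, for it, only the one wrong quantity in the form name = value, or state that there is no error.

no error

Recomputing the run from the initial state:
step 1: r1 = -4, r2 = -6, r3 = -2
step 2: r1 = -4, r2 = -10, r3 = -2
step 3: r1 = -4, r2 = -10, r3 = -6
step 4: r1 = -4, r2 = -1, r3 = -6
step 5: r1 = -4, r2 = -5, r3 = -6
step 6: r1 = 2, r2 = -5, r3 = -6
step 7: r1 = -12, r2 = -5, r3 = -6
step 8: r1 = -12, r2 = -5, r3 = -18
step 9: r1 = -18, r2 = -5, r3 = -18
step 10: r1 = -23, r2 = -5, r3 = -18
This matches the log at every step.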